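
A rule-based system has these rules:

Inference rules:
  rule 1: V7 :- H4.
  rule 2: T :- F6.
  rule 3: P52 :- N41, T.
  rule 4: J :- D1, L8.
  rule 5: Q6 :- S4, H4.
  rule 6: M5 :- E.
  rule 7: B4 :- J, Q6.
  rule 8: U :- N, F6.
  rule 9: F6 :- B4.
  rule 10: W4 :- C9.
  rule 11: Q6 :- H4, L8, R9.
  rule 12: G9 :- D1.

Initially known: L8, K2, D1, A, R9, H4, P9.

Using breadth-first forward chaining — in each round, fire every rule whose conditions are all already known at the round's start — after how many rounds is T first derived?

[1] rule 1 [V7 :- H4.]; rule 4 [J :- D1, L8.]; rule 11 [Q6 :- H4, L8, R9.]; rule 12 [G9 :- D1.]. ⇒ new: V7, J, Q6, G9.
[2] rule 7 [B4 :- J, Q6.]. ⇒ new: B4.
[3] rule 9 [F6 :- B4.]. ⇒ new: F6.
[4] rule 2 [T :- F6.]. ⇒ new: T.
T first appears in round 4.

4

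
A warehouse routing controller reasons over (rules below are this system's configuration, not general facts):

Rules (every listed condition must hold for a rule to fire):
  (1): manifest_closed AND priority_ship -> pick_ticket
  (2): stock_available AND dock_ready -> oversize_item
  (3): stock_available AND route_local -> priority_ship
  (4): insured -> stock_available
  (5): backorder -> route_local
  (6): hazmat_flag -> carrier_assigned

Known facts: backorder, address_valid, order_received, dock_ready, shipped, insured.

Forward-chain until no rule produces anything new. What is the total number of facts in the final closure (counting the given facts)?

Round 1 — (4), (5), derive stock_available, route_local.
Round 2 — (2), (3), derive oversize_item, priority_ship.
Closure: {address_valid, backorder, dock_ready, insured, order_received, oversize_item, priority_ship, route_local, shipped, stock_available} — 10 facts.

10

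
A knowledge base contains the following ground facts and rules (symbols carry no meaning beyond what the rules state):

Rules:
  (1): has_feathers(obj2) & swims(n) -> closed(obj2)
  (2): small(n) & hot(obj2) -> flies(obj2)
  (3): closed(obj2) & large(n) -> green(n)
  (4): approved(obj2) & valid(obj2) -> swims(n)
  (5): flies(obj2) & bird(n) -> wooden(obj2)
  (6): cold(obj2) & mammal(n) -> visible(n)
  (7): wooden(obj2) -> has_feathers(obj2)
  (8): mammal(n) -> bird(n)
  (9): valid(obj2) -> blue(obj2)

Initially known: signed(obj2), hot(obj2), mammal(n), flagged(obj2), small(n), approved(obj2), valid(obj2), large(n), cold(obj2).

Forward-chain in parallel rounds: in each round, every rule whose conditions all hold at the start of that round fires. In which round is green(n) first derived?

Round 1: (2) [small(n) & hot(obj2) -> flies(obj2)]; (4) [approved(obj2) & valid(obj2) -> swims(n)]; (6) [cold(obj2) & mammal(n) -> visible(n)]; (8) [mammal(n) -> bird(n)]; (9) [valid(obj2) -> blue(obj2)]. New: flies(obj2), swims(n), visible(n), bird(n), blue(obj2).
Round 2: (5) [flies(obj2) & bird(n) -> wooden(obj2)]. New: wooden(obj2).
Round 3: (7) [wooden(obj2) -> has_feathers(obj2)]. New: has_feathers(obj2).
Round 4: (1) [has_feathers(obj2) & swims(n) -> closed(obj2)]. New: closed(obj2).
Round 5: (3) [closed(obj2) & large(n) -> green(n)]. New: green(n).
green(n) first appears in round 5.

5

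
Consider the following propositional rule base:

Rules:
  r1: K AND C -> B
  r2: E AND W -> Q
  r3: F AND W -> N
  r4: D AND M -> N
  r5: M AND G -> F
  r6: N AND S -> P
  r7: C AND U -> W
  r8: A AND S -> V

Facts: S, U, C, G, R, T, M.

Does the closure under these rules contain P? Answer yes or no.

Round 1 fires r5, r7, giving F, W.
Round 2 fires r3, giving N.
Round 3 fires r6, giving P.
P appears in round 3, so it is derivable.

yes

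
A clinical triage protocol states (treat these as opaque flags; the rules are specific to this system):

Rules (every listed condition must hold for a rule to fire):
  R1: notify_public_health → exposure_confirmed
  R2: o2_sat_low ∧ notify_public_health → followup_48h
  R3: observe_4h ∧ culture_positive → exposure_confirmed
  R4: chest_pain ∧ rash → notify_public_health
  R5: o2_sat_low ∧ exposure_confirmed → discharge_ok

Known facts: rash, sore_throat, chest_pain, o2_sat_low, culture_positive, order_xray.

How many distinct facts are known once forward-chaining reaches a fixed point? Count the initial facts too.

10

Round 1 fires R4, giving notify_public_health.
Round 2 fires R1, R2, giving exposure_confirmed, followup_48h.
Round 3 fires R5, giving discharge_ok.
Closure: {chest_pain, culture_positive, discharge_ok, exposure_confirmed, followup_48h, notify_public_health, o2_sat_low, order_xray, rash, sore_throat} — 10 facts.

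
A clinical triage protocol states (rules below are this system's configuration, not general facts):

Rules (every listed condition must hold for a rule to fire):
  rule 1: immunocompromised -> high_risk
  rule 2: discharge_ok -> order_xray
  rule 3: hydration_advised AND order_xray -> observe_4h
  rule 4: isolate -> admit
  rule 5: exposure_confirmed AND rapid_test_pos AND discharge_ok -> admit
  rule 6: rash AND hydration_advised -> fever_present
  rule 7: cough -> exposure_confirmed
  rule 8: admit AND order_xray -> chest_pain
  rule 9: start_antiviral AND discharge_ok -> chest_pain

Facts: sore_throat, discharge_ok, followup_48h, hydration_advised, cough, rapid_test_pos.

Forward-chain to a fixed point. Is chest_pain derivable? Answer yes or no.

yes

Round 1 — rule 2, rule 7, derive order_xray, exposure_confirmed.
Round 2 — rule 3, rule 5, derive observe_4h, admit.
Round 3 — rule 8, derive chest_pain.
chest_pain appears in round 3, so it is derivable.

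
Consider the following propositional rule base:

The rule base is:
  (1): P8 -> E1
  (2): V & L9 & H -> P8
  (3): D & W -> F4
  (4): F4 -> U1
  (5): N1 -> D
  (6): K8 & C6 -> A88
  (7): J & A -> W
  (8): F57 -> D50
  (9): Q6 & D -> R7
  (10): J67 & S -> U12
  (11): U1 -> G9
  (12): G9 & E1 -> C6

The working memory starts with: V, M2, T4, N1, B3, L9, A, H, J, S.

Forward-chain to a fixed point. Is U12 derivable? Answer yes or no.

no

[1] (2) [V & L9 & H -> P8]; (5) [N1 -> D]; (7) [J & A -> W]. ⇒ new: P8, D, W.
[2] (1) [P8 -> E1]; (3) [D & W -> F4]. ⇒ new: E1, F4.
[3] (4) [F4 -> U1]. ⇒ new: U1.
[4] (11) [U1 -> G9]. ⇒ new: G9.
[5] (12) [G9 & E1 -> C6]. ⇒ new: C6.
Fixed point reached. U12 is concluded only by (10); (10) needs J67 (never derived).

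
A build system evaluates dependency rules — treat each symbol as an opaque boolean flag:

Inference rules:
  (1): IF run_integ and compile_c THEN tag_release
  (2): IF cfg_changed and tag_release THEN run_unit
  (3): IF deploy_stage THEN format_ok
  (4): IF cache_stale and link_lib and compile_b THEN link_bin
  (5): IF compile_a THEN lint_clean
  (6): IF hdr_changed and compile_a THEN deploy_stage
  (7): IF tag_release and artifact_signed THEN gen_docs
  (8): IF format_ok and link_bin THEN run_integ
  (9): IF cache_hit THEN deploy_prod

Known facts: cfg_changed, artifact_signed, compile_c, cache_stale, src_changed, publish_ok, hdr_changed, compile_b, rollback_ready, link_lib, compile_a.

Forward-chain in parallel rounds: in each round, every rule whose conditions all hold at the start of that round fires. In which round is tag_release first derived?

Round 1 — (4), (5), (6), derive link_bin, lint_clean, deploy_stage.
Round 2 — (3), derive format_ok.
Round 3 — (8), derive run_integ.
Round 4 — (1), derive tag_release.
tag_release first appears in round 4.

4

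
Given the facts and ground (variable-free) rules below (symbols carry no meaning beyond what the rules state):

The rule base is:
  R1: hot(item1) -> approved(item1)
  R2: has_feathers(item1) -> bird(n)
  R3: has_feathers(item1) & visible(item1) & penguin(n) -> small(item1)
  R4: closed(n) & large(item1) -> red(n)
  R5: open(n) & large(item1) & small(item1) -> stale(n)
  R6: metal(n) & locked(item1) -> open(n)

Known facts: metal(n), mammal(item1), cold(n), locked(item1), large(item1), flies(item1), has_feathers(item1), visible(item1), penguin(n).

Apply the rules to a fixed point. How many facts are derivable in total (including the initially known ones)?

13

Round 1 — R2, R3, R6, derive bird(n), small(item1), open(n).
Round 2 — R5, derive stale(n).
Closure: {bird(n), cold(n), flies(item1), has_feathers(item1), large(item1), locked(item1), mammal(item1), metal(n), open(n), penguin(n), small(item1), stale(n), visible(item1)} — 13 facts.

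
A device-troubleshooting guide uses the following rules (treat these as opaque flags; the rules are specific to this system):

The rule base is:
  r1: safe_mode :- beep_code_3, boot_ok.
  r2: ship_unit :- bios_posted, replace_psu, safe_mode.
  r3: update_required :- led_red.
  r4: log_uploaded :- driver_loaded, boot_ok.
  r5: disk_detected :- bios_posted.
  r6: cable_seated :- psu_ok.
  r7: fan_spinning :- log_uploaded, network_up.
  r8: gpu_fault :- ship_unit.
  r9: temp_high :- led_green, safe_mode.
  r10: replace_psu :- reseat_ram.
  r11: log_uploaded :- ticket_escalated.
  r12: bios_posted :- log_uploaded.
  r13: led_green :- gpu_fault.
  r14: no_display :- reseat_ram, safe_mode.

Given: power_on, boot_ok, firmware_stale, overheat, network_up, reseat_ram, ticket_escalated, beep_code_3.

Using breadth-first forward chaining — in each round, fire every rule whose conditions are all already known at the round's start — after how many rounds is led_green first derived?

5

Round 1 fires r1, r10, r11, giving safe_mode, replace_psu, log_uploaded.
Round 2 fires r7, r12, r14, giving fan_spinning, bios_posted, no_display.
Round 3 fires r2, r5, giving ship_unit, disk_detected.
Round 4 fires r8, giving gpu_fault.
Round 5 fires r13, giving led_green.
led_green first appears in round 5.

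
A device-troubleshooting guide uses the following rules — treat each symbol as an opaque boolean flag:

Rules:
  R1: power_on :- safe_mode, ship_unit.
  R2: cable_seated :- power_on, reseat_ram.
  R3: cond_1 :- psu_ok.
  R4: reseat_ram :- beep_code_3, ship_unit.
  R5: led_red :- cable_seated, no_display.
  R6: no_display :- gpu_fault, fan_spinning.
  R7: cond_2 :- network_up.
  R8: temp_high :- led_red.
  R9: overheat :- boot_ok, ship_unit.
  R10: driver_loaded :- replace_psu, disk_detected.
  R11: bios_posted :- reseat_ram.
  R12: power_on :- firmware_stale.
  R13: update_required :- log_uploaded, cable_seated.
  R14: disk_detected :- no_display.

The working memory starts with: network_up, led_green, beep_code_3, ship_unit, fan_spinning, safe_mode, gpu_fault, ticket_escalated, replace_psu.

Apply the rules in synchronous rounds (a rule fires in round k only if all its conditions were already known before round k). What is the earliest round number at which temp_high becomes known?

4

Round 1 fires R1, R4, R6, R7, giving power_on, reseat_ram, no_display, cond_2.
Round 2 fires R2, R11, R14, giving cable_seated, bios_posted, disk_detected.
Round 3 fires R5, R10, giving led_red, driver_loaded.
Round 4 fires R8, giving temp_high.
temp_high first appears in round 4.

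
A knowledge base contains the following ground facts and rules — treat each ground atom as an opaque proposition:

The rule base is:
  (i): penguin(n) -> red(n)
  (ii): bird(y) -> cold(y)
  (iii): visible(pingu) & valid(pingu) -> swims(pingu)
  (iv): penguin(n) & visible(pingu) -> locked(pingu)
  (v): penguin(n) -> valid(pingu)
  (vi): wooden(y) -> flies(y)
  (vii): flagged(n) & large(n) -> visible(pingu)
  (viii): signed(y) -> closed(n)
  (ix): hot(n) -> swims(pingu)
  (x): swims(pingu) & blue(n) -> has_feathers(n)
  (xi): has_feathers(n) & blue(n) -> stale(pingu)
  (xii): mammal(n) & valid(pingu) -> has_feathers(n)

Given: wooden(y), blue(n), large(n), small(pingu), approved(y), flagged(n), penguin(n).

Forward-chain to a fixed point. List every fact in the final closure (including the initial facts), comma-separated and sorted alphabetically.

Round 1: (i) [penguin(n) -> red(n)]; (v) [penguin(n) -> valid(pingu)]; (vi) [wooden(y) -> flies(y)]; (vii) [flagged(n) & large(n) -> visible(pingu)]. New: red(n), valid(pingu), flies(y), visible(pingu).
Round 2: (iii) [visible(pingu) & valid(pingu) -> swims(pingu)]; (iv) [penguin(n) & visible(pingu) -> locked(pingu)]. New: swims(pingu), locked(pingu).
Round 3: (x) [swims(pingu) & blue(n) -> has_feathers(n)]. New: has_feathers(n).
Round 4: (xi) [has_feathers(n) & blue(n) -> stale(pingu)]. New: stale(pingu).

approved(y), blue(n), flagged(n), flies(y), has_feathers(n), large(n), locked(pingu), penguin(n), red(n), small(pingu), stale(pingu), swims(pingu), valid(pingu), visible(pingu), wooden(y)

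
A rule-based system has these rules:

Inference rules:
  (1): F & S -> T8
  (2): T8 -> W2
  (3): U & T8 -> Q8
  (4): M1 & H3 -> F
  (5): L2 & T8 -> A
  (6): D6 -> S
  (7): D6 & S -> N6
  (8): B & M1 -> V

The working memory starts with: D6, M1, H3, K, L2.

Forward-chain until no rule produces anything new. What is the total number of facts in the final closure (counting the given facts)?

11

Round 1 — (4), (6), derive F, S.
Round 2 — (1), (7), derive T8, N6.
Round 3 — (2), (5), derive W2, A.
Closure: {A, D6, F, H3, K, L2, M1, N6, S, T8, W2} — 11 facts.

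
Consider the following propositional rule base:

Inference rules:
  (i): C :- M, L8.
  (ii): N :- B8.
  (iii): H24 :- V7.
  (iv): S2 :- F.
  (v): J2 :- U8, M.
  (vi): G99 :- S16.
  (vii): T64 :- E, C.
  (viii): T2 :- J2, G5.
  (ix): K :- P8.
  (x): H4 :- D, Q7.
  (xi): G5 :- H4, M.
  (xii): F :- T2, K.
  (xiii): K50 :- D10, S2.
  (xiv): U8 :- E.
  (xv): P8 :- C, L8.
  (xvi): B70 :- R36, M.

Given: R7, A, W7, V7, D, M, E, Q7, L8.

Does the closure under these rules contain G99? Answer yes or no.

no

Round 1: (i) [C :- M, L8.]; (iii) [H24 :- V7.]; (x) [H4 :- D, Q7.]; (xiv) [U8 :- E.]. Adds C, H24, H4, U8.
Round 2: (v) [J2 :- U8, M.]; (vii) [T64 :- E, C.]; (xi) [G5 :- H4, M.]; (xv) [P8 :- C, L8.]. Adds J2, T64, G5, P8.
Round 3: (viii) [T2 :- J2, G5.]; (ix) [K :- P8.]. Adds T2, K.
Round 4: (xii) [F :- T2, K.]. Adds F.
Round 5: (iv) [S2 :- F.]. Adds S2.
Fixed point reached. G99 is concluded only by (vi); (vi) needs S16 (never derived).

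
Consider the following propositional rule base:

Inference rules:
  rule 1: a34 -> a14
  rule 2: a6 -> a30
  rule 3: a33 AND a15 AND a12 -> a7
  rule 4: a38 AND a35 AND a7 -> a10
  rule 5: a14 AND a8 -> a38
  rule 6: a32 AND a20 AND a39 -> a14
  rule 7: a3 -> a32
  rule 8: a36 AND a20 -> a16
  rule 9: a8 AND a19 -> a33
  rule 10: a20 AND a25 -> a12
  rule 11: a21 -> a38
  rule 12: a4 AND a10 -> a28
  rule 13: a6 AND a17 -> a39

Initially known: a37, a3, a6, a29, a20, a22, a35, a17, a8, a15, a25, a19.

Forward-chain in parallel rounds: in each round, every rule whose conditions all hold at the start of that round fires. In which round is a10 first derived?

4

Round 1 — rule 2, rule 7, rule 9, rule 10, rule 13, derive a30, a32, a33, a12, a39.
Round 2 — rule 3, rule 6, derive a7, a14.
Round 3 — rule 5, derive a38.
Round 4 — rule 4, derive a10.
a10 first appears in round 4.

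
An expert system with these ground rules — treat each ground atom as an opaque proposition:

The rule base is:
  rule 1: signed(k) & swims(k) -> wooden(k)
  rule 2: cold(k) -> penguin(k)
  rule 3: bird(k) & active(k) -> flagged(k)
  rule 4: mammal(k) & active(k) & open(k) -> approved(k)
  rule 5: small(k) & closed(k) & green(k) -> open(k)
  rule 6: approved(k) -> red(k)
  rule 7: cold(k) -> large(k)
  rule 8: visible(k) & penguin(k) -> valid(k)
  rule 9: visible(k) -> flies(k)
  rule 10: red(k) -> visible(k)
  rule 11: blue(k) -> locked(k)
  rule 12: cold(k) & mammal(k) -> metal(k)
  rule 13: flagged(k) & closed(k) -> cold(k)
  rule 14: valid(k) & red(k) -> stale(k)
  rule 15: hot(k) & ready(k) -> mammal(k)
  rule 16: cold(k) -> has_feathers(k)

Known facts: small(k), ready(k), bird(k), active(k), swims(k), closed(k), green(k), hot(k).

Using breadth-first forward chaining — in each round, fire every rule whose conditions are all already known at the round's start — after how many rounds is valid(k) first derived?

5

Round 1 — rule 3, rule 5, rule 15, derive flagged(k), open(k), mammal(k).
Round 2 — rule 4, rule 13, derive approved(k), cold(k).
Round 3 — rule 2, rule 6, rule 7, rule 12, rule 16, derive penguin(k), red(k), large(k), metal(k), has_feathers(k).
Round 4 — rule 10, derive visible(k).
Round 5 — rule 8, rule 9, derive valid(k), flies(k).
valid(k) first appears in round 5.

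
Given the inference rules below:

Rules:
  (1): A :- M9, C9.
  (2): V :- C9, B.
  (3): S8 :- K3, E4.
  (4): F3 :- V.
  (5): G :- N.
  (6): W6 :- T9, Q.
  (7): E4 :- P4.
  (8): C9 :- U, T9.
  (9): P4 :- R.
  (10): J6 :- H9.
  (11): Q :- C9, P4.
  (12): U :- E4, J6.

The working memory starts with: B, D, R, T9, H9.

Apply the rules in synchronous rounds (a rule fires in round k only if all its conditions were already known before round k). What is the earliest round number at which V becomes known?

5

Round 1: (9) [P4 :- R.]; (10) [J6 :- H9.]. New: P4, J6.
Round 2: (7) [E4 :- P4.]. New: E4.
Round 3: (12) [U :- E4, J6.]. New: U.
Round 4: (8) [C9 :- U, T9.]. New: C9.
Round 5: (2) [V :- C9, B.]; (11) [Q :- C9, P4.]. New: V, Q.
V first appears in round 5.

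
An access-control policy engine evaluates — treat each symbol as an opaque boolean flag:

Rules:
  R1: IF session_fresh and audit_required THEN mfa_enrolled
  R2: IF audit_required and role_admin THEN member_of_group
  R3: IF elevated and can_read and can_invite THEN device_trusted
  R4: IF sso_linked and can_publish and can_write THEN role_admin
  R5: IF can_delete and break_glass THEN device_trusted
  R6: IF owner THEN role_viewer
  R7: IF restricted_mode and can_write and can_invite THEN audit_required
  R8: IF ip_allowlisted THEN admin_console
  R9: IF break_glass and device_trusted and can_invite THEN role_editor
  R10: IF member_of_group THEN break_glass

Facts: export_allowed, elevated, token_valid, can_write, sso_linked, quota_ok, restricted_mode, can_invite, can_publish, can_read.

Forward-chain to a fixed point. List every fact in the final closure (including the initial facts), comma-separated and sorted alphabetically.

Round 1 fires R3, R4, R7, giving device_trusted, role_admin, audit_required.
Round 2 fires R2, giving member_of_group.
Round 3 fires R10, giving break_glass.
Round 4 fires R9, giving role_editor.

audit_required, break_glass, can_invite, can_publish, can_read, can_write, device_trusted, elevated, export_allowed, member_of_group, quota_ok, restricted_mode, role_admin, role_editor, sso_linked, token_valid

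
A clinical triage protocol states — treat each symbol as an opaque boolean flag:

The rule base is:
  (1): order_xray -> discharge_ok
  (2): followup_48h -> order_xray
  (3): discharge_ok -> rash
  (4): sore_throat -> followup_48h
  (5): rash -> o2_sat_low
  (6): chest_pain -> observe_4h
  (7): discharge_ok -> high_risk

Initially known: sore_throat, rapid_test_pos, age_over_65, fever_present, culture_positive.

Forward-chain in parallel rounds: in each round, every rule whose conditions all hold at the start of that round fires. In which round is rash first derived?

Round 1 fires (4), giving followup_48h.
Round 2 fires (2), giving order_xray.
Round 3 fires (1), giving discharge_ok.
Round 4 fires (3), (7), giving rash, high_risk.
rash first appears in round 4.

4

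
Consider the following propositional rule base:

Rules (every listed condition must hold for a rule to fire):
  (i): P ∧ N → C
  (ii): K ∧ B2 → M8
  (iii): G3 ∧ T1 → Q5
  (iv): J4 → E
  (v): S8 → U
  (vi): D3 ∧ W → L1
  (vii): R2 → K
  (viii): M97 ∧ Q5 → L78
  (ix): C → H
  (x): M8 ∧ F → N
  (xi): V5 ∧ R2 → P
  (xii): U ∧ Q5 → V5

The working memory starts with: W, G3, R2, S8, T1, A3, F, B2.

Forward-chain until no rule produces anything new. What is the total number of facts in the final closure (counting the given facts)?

17

Round 1 fires (iii), (v), (vii), giving Q5, U, K.
Round 2 fires (ii), (xii), giving M8, V5.
Round 3 fires (x), (xi), giving N, P.
Round 4 fires (i), giving C.
Round 5 fires (ix), giving H.
Closure: {A3, B2, C, F, G3, H, K, M8, N, P, Q5, R2, S8, T1, U, V5, W} — 17 facts.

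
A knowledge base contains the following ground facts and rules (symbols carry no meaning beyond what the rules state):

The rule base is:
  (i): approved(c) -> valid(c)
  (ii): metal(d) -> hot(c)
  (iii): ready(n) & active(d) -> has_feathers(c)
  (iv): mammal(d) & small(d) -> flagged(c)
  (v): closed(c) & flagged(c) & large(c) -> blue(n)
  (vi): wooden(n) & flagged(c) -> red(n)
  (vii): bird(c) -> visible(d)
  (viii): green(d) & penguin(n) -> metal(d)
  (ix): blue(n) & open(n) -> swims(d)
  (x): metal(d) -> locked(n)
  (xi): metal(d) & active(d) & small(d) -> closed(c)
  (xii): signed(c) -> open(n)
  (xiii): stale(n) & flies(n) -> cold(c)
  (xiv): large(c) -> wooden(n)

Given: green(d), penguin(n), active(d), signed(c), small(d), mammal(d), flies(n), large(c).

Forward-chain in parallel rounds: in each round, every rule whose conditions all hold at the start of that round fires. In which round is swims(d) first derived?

Round 1 — (iv), (viii), (xii), (xiv), derive flagged(c), metal(d), open(n), wooden(n).
Round 2 — (ii), (vi), (x), (xi), derive hot(c), red(n), locked(n), closed(c).
Round 3 — (v), derive blue(n).
Round 4 — (ix), derive swims(d).
swims(d) first appears in round 4.

4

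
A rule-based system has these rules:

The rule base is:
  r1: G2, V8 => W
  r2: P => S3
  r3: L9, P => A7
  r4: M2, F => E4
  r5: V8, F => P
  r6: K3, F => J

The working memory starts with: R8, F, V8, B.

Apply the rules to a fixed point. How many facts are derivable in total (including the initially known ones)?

6

Round 1: r5 [V8, F => P]. New: P.
Round 2: r2 [P => S3]. New: S3.
Closure: {B, F, P, R8, S3, V8} — 6 facts.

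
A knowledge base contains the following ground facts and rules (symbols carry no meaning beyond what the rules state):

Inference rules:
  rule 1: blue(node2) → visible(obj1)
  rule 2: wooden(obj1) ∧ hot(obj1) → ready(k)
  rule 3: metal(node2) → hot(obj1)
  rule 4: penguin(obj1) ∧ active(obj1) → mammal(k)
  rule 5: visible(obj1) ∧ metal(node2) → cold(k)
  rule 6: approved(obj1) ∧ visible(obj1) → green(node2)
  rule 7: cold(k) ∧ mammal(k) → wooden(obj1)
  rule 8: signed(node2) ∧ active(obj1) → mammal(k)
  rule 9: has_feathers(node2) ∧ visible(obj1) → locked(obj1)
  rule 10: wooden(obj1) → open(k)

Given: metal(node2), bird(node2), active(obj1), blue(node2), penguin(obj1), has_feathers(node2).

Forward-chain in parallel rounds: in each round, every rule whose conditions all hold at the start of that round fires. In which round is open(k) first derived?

4

Round 1: rule 1 [blue(node2) → visible(obj1)]; rule 3 [metal(node2) → hot(obj1)]; rule 4 [penguin(obj1) ∧ active(obj1) → mammal(k)]. New: visible(obj1), hot(obj1), mammal(k).
Round 2: rule 5 [visible(obj1) ∧ metal(node2) → cold(k)]; rule 9 [has_feathers(node2) ∧ visible(obj1) → locked(obj1)]. New: cold(k), locked(obj1).
Round 3: rule 7 [cold(k) ∧ mammal(k) → wooden(obj1)]. New: wooden(obj1).
Round 4: rule 2 [wooden(obj1) ∧ hot(obj1) → ready(k)]; rule 10 [wooden(obj1) → open(k)]. New: ready(k), open(k).
open(k) first appears in round 4.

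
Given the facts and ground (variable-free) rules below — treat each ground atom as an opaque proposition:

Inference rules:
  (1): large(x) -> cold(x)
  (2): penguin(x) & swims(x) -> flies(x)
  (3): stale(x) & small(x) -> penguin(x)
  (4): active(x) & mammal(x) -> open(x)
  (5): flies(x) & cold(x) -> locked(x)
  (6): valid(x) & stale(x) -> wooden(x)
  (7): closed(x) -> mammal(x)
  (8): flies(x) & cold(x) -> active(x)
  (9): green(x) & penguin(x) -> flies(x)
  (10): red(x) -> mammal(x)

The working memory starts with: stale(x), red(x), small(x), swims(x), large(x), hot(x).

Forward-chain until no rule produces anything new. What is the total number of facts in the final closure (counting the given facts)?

Round 1 — (1), (3), (10), derive cold(x), penguin(x), mammal(x).
Round 2 — (2), derive flies(x).
Round 3 — (5), (8), derive locked(x), active(x).
Round 4 — (4), derive open(x).
Closure: {active(x), cold(x), flies(x), hot(x), large(x), locked(x), mammal(x), open(x), penguin(x), red(x), small(x), stale(x), swims(x)} — 13 facts.

13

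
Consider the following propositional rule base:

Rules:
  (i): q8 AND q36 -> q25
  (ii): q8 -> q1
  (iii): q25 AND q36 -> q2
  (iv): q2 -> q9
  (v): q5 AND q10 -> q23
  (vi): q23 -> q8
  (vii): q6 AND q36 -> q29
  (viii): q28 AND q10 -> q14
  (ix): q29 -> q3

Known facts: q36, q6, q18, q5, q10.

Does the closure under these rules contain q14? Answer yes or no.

no

Round 1 — (v), (vii), derive q23, q29.
Round 2 — (vi), (ix), derive q8, q3.
Round 3 — (i), (ii), derive q25, q1.
Round 4 — (iii), derive q2.
Round 5 — (iv), derive q9.
Fixed point reached. q14 is concluded only by (viii); (viii) needs q28 (never derived).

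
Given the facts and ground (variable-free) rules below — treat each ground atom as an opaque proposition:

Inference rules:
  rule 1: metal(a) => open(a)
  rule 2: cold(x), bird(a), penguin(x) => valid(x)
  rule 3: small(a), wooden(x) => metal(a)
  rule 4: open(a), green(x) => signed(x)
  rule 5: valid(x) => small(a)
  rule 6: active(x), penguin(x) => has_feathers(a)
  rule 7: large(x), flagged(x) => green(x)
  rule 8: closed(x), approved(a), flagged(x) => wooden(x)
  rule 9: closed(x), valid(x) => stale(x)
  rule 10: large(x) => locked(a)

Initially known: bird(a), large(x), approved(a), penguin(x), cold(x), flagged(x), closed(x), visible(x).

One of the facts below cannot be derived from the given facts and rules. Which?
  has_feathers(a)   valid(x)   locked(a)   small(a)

[1] rule 2 [cold(x), bird(a), penguin(x) => valid(x)]; rule 7 [large(x), flagged(x) => green(x)]; rule 8 [closed(x), approved(a), flagged(x) => wooden(x)]; rule 10 [large(x) => locked(a)]. ⇒ new: valid(x), green(x), wooden(x), locked(a).
[2] rule 5 [valid(x) => small(a)]; rule 9 [closed(x), valid(x) => stale(x)]. ⇒ new: small(a), stale(x).
[3] rule 3 [small(a), wooden(x) => metal(a)]. ⇒ new: metal(a).
[4] rule 1 [metal(a) => open(a)]. ⇒ new: open(a).
[5] rule 4 [open(a), green(x) => signed(x)]. ⇒ new: signed(x).
Derived: valid(x) (round 1), locked(a) (round 1), small(a) (round 2). has_feathers(a) never appears in any round.

has_feathers(a)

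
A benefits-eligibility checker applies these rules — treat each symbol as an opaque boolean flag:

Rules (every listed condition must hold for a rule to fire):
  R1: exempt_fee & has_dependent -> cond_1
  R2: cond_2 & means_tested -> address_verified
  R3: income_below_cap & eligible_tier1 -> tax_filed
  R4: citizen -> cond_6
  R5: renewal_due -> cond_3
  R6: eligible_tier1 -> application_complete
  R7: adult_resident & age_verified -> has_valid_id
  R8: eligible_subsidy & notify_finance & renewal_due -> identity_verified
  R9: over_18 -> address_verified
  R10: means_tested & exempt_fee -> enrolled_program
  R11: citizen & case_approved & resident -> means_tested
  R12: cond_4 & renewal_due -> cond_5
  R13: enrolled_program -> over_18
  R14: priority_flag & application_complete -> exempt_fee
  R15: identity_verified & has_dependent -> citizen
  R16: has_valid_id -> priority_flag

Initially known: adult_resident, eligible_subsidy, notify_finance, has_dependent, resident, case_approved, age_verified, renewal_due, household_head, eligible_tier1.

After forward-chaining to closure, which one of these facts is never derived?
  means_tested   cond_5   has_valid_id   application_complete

cond_5

[1] R5 [renewal_due -> cond_3]; R6 [eligible_tier1 -> application_complete]; R7 [adult_resident & age_verified -> has_valid_id]; R8 [eligible_subsidy & notify_finance & renewal_due -> identity_verified]. ⇒ new: cond_3, application_complete, has_valid_id, identity_verified.
[2] R15 [identity_verified & has_dependent -> citizen]; R16 [has_valid_id -> priority_flag]. ⇒ new: citizen, priority_flag.
[3] R4 [citizen -> cond_6]; R11 [citizen & case_approved & resident -> means_tested]; R14 [priority_flag & application_complete -> exempt_fee]. ⇒ new: cond_6, means_tested, exempt_fee.
[4] R1 [exempt_fee & has_dependent -> cond_1]; R10 [means_tested & exempt_fee -> enrolled_program]. ⇒ new: cond_1, enrolled_program.
[5] R13 [enrolled_program -> over_18]. ⇒ new: over_18.
[6] R9 [over_18 -> address_verified]. ⇒ new: address_verified.
Derived: application_complete (round 1), has_valid_id (round 1), means_tested (round 3). cond_5 never appears in any round.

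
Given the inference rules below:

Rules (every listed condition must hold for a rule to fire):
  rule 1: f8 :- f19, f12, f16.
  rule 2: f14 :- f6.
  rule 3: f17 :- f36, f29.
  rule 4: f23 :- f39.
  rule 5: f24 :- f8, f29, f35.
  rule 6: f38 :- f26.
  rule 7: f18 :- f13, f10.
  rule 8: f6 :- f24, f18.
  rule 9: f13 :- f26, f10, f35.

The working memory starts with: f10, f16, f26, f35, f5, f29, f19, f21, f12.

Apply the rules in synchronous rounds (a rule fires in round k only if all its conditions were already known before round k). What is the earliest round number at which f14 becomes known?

Round 1 fires rule 1, rule 6, rule 9, giving f8, f38, f13.
Round 2 fires rule 5, rule 7, giving f24, f18.
Round 3 fires rule 8, giving f6.
Round 4 fires rule 2, giving f14.
f14 first appears in round 4.

4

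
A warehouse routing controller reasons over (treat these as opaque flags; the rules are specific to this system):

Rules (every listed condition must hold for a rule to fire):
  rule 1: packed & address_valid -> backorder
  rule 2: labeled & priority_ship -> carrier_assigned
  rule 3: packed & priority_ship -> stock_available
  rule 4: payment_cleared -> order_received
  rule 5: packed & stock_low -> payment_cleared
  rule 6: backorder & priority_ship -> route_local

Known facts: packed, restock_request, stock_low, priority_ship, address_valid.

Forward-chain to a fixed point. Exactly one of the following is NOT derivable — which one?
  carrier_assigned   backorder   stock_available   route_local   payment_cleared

carrier_assigned

Round 1 — rule 1, rule 3, rule 5, derive backorder, stock_available, payment_cleared.
Round 2 — rule 4, rule 6, derive order_received, route_local.
Derived: payment_cleared (round 1), backorder (round 1), stock_available (round 1), route_local (round 2). carrier_assigned never appears in any round.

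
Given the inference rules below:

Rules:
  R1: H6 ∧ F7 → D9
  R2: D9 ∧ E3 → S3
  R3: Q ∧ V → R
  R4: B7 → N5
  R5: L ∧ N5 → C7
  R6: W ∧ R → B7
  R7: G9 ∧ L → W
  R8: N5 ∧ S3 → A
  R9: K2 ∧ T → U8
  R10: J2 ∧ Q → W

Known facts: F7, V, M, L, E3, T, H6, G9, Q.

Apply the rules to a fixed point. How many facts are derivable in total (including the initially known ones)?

17

Round 1 fires R1, R3, R7, giving D9, R, W.
Round 2 fires R2, R6, giving S3, B7.
Round 3 fires R4, giving N5.
Round 4 fires R5, R8, giving C7, A.
Closure: {A, B7, C7, D9, E3, F7, G9, H6, L, M, N5, Q, R, S3, T, V, W} — 17 facts.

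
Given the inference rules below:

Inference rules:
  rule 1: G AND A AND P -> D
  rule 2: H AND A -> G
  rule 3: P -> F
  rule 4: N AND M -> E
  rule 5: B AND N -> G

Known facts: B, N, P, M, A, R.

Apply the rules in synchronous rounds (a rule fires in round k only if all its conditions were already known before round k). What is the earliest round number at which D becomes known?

Round 1: rule 3 [P -> F]; rule 4 [N AND M -> E]; rule 5 [B AND N -> G]. Adds F, E, G.
Round 2: rule 1 [G AND A AND P -> D]. Adds D.
D first appears in round 2.

2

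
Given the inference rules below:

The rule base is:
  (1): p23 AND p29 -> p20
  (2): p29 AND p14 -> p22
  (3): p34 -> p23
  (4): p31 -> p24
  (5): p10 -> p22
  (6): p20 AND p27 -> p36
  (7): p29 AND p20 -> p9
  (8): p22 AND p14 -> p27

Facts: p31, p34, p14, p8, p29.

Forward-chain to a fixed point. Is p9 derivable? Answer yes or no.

yes

Round 1: (2) [p29 AND p14 -> p22]; (3) [p34 -> p23]; (4) [p31 -> p24]. New: p22, p23, p24.
Round 2: (1) [p23 AND p29 -> p20]; (8) [p22 AND p14 -> p27]. New: p20, p27.
Round 3: (6) [p20 AND p27 -> p36]; (7) [p29 AND p20 -> p9]. New: p36, p9.
p9 appears in round 3, so it is derivable.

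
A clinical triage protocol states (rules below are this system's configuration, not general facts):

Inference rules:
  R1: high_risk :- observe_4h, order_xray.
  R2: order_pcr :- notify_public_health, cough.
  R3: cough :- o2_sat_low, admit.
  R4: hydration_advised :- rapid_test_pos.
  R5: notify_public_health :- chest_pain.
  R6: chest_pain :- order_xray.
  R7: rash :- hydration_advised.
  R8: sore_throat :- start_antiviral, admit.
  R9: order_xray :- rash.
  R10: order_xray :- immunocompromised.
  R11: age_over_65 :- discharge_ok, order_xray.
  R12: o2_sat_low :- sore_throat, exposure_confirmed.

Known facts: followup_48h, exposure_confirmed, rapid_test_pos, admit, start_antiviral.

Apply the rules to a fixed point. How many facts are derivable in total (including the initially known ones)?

14

Round 1: R4 [hydration_advised :- rapid_test_pos.]; R8 [sore_throat :- start_antiviral, admit.]. New: hydration_advised, sore_throat.
Round 2: R7 [rash :- hydration_advised.]; R12 [o2_sat_low :- sore_throat, exposure_confirmed.]. New: rash, o2_sat_low.
Round 3: R3 [cough :- o2_sat_low, admit.]; R9 [order_xray :- rash.]. New: cough, order_xray.
Round 4: R6 [chest_pain :- order_xray.]. New: chest_pain.
Round 5: R5 [notify_public_health :- chest_pain.]. New: notify_public_health.
Round 6: R2 [order_pcr :- notify_public_health, cough.]. New: order_pcr.
Closure: {admit, chest_pain, cough, exposure_confirmed, followup_48h, hydration_advised, notify_public_health, o2_sat_low, order_pcr, order_xray, rapid_test_pos, rash, sore_throat, start_antiviral} — 14 facts.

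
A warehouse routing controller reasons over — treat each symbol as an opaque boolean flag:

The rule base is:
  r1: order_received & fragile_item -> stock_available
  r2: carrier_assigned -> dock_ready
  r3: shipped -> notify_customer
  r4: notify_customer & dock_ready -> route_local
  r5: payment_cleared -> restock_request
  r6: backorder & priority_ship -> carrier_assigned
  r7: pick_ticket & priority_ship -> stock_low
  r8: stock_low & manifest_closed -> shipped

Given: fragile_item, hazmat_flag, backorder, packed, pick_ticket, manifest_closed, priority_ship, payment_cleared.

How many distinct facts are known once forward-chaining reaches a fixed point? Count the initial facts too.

Round 1 — r5, r6, r7, derive restock_request, carrier_assigned, stock_low.
Round 2 — r2, r8, derive dock_ready, shipped.
Round 3 — r3, derive notify_customer.
Round 4 — r4, derive route_local.
Closure: {backorder, carrier_assigned, dock_ready, fragile_item, hazmat_flag, manifest_closed, notify_customer, packed, payment_cleared, pick_ticket, priority_ship, restock_request, route_local, shipped, stock_low} — 15 facts.

15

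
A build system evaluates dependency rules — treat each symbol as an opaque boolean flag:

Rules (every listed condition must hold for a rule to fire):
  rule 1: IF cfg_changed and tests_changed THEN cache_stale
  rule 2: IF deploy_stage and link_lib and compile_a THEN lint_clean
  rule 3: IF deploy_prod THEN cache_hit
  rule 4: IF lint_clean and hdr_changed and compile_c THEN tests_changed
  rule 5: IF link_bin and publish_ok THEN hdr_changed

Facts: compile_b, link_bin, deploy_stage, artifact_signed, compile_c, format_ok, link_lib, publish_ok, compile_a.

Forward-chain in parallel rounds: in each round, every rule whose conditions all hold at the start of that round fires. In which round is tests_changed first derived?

2

Round 1: rule 2 [IF deploy_stage and link_lib and compile_a THEN lint_clean]; rule 5 [IF link_bin and publish_ok THEN hdr_changed]. Adds lint_clean, hdr_changed.
Round 2: rule 4 [IF lint_clean and hdr_changed and compile_c THEN tests_changed]. Adds tests_changed.
tests_changed first appears in round 2.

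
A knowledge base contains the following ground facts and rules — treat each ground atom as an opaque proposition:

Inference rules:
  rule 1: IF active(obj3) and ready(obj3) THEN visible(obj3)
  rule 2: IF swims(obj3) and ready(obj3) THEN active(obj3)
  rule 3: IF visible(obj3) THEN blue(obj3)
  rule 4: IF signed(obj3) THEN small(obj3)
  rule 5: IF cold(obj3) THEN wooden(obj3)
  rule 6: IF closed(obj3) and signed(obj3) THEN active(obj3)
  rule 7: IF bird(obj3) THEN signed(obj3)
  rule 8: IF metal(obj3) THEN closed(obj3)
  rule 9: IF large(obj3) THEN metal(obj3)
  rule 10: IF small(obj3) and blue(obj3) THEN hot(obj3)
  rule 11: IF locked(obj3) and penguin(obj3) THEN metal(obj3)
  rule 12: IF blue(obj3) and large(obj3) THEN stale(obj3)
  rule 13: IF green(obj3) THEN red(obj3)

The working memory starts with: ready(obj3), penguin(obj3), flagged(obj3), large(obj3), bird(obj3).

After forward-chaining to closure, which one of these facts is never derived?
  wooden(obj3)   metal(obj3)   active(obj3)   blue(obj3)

Round 1: rule 7 [IF bird(obj3) THEN signed(obj3)]; rule 9 [IF large(obj3) THEN metal(obj3)]. New: signed(obj3), metal(obj3).
Round 2: rule 4 [IF signed(obj3) THEN small(obj3)]; rule 8 [IF metal(obj3) THEN closed(obj3)]. New: small(obj3), closed(obj3).
Round 3: rule 6 [IF closed(obj3) and signed(obj3) THEN active(obj3)]. New: active(obj3).
Round 4: rule 1 [IF active(obj3) and ready(obj3) THEN visible(obj3)]. New: visible(obj3).
Round 5: rule 3 [IF visible(obj3) THEN blue(obj3)]. New: blue(obj3).
Round 6: rule 10 [IF small(obj3) and blue(obj3) THEN hot(obj3)]; rule 12 [IF blue(obj3) and large(obj3) THEN stale(obj3)]. New: hot(obj3), stale(obj3).
Derived: metal(obj3) (round 1), active(obj3) (round 3), blue(obj3) (round 5). wooden(obj3) never appears in any round.

wooden(obj3)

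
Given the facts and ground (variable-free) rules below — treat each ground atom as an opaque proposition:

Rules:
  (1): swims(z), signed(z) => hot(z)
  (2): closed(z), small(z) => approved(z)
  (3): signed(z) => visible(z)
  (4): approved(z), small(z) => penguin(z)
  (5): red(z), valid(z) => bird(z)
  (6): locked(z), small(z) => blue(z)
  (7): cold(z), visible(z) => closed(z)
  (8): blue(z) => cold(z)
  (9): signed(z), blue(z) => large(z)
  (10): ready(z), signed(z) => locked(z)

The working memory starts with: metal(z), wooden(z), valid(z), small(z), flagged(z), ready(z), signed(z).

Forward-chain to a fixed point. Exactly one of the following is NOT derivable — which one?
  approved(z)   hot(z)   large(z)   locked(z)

Round 1: (3) [signed(z) => visible(z)]; (10) [ready(z), signed(z) => locked(z)]. Adds visible(z), locked(z).
Round 2: (6) [locked(z), small(z) => blue(z)]. Adds blue(z).
Round 3: (8) [blue(z) => cold(z)]; (9) [signed(z), blue(z) => large(z)]. Adds cold(z), large(z).
Round 4: (7) [cold(z), visible(z) => closed(z)]. Adds closed(z).
Round 5: (2) [closed(z), small(z) => approved(z)]. Adds approved(z).
Round 6: (4) [approved(z), small(z) => penguin(z)]. Adds penguin(z).
Derived: approved(z) (round 5), large(z) (round 3), locked(z) (round 1). hot(z) never appears in any round.

hot(z)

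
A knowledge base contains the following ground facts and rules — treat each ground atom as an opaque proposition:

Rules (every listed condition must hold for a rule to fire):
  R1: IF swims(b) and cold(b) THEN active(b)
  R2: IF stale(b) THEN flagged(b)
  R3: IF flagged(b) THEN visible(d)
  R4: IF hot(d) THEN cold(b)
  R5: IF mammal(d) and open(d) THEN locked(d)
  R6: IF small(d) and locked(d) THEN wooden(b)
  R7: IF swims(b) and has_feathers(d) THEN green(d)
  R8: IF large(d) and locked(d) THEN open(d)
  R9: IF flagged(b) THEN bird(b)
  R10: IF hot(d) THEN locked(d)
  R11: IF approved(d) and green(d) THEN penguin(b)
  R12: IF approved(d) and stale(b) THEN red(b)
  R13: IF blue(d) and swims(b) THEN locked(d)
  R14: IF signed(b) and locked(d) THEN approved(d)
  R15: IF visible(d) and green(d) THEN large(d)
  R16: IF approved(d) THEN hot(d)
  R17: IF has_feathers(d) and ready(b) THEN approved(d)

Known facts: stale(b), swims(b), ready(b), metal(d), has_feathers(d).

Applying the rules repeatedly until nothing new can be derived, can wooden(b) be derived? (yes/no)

Round 1: R2 [IF stale(b) THEN flagged(b)]; R7 [IF swims(b) and has_feathers(d) THEN green(d)]; R17 [IF has_feathers(d) and ready(b) THEN approved(d)]. Adds flagged(b), green(d), approved(d).
Round 2: R3 [IF flagged(b) THEN visible(d)]; R9 [IF flagged(b) THEN bird(b)]; R11 [IF approved(d) and green(d) THEN penguin(b)]; R12 [IF approved(d) and stale(b) THEN red(b)]; R16 [IF approved(d) THEN hot(d)]. Adds visible(d), bird(b), penguin(b), red(b), hot(d).
Round 3: R4 [IF hot(d) THEN cold(b)]; R10 [IF hot(d) THEN locked(d)]; R15 [IF visible(d) and green(d) THEN large(d)]. Adds cold(b), locked(d), large(d).
Round 4: R1 [IF swims(b) and cold(b) THEN active(b)]; R8 [IF large(d) and locked(d) THEN open(d)]. Adds active(b), open(d).
Fixed point reached. wooden(b) is concluded only by R6; R6 needs small(d) (never derived).

no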